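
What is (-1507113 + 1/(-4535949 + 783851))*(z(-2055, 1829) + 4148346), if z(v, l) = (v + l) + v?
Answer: -3349330894983957125/536014 ≈ -6.2486e+12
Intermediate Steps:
z(v, l) = l + 2*v (z(v, l) = (l + v) + v = l + 2*v)
(-1507113 + 1/(-4535949 + 783851))*(z(-2055, 1829) + 4148346) = (-1507113 + 1/(-4535949 + 783851))*((1829 + 2*(-2055)) + 4148346) = (-1507113 + 1/(-3752098))*((1829 - 4110) + 4148346) = (-1507113 - 1/3752098)*(-2281 + 4148346) = -5654835673075/3752098*4146065 = -3349330894983957125/536014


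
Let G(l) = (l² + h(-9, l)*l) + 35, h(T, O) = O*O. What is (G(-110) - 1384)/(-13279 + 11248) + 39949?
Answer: 27485556/677 ≈ 40599.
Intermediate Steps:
h(T, O) = O²
G(l) = 35 + l² + l³ (G(l) = (l² + l²*l) + 35 = (l² + l³) + 35 = 35 + l² + l³)
(G(-110) - 1384)/(-13279 + 11248) + 39949 = ((35 + (-110)² + (-110)³) - 1384)/(-13279 + 11248) + 39949 = ((35 + 12100 - 1331000) - 1384)/(-2031) + 39949 = (-1318865 - 1384)*(-1/2031) + 39949 = -1320249*(-1/2031) + 39949 = 440083/677 + 39949 = 27485556/677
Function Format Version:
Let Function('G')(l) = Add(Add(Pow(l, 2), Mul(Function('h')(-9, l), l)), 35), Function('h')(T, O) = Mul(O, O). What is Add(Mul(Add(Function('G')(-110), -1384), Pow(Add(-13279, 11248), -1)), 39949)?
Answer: Rational(27485556, 677) ≈ 40599.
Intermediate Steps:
Function('h')(T, O) = Pow(O, 2)
Function('G')(l) = Add(35, Pow(l, 2), Pow(l, 3)) (Function('G')(l) = Add(Add(Pow(l, 2), Mul(Pow(l, 2), l)), 35) = Add(Add(Pow(l, 2), Pow(l, 3)), 35) = Add(35, Pow(l, 2), Pow(l, 3)))
Add(Mul(Add(Function('G')(-110), -1384), Pow(Add(-13279, 11248), -1)), 39949) = Add(Mul(Add(Add(35, Pow(-110, 2), Pow(-110, 3)), -1384), Pow(Add(-13279, 11248), -1)), 39949) = Add(Mul(Add(Add(35, 12100, -1331000), -1384), Pow(-2031, -1)), 39949) = Add(Mul(Add(-1318865, -1384), Rational(-1, 2031)), 39949) = Add(Mul(-1320249, Rational(-1, 2031)), 39949) = Add(Rational(440083, 677), 39949) = Rational(27485556, 677)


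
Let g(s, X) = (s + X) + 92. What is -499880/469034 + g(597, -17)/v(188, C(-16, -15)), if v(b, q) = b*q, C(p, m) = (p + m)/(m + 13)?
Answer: -285364868/341691269 ≈ -0.83515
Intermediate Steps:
g(s, X) = 92 + X + s (g(s, X) = (X + s) + 92 = 92 + X + s)
C(p, m) = (m + p)/(13 + m)
-499880/469034 + g(597, -17)/v(188, C(-16, -15)) = -499880/469034 + (92 - 17 + 597)/((188*((-15 - 16)/(13 - 15)))) = -499880*1/469034 + 672/((188*(-31/(-2)))) = -249940/234517 + 672/((188*(-½*(-31)))) = -249940/234517 + 672/((188*(31/2))) = -249940/234517 + 672/2914 = -249940/234517 + 672*(1/2914) = -249940/234517 + 336/1457 = -285364868/341691269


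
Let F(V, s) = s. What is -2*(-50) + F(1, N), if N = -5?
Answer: 95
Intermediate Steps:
-2*(-50) + F(1, N) = -2*(-50) - 5 = 100 - 5 = 95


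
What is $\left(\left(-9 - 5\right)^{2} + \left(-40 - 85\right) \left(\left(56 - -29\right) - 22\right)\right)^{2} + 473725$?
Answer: $59440766$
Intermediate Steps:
$\left(\left(-9 - 5\right)^{2} + \left(-40 - 85\right) \left(\left(56 - -29\right) - 22\right)\right)^{2} + 473725 = \left(\left(-14\right)^{2} - 125 \left(\left(56 + 29\right) - 22\right)\right)^{2} + 473725 = \left(196 - 125 \left(85 - 22\right)\right)^{2} + 473725 = \left(196 - 7875\right)^{2} + 473725 = \left(-7679\right)^{2} + 473725 = 58967041 + 473725 = 59440766$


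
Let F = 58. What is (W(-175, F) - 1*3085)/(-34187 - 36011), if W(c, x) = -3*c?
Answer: 1280/35099 ≈ 0.036468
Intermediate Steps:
(W(-175, F) - 1*3085)/(-34187 - 36011) = (-3*(-175) - 1*3085)/(-34187 - 36011) = (525 - 3085)/(-70198) = -2560*(-1/70198) = 1280/35099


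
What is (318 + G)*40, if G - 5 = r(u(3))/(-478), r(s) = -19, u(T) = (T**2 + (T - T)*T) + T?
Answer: 3088260/239 ≈ 12922.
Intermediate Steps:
u(T) = T + T**2 (u(T) = (T**2 + 0*T) + T = (T**2 + 0) + T = T**2 + T = T + T**2)
G = 2409/478 (G = 5 - 19/(-478) = 5 - 19*(-1/478) = 5 + 19/478 = 2409/478 ≈ 5.0397)
(318 + G)*40 = (318 + 2409/478)*40 = (154413/478)*40 = 3088260/239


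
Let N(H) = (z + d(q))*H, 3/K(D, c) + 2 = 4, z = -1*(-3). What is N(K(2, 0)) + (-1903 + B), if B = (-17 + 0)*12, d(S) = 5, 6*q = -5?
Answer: -2095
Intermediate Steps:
q = -⅚ (q = (⅙)*(-5) = -⅚ ≈ -0.83333)
z = 3
K(D, c) = 3/2 (K(D, c) = 3/(-2 + 4) = 3/2)
B = -204 (B = -17*12 = -204)
N(H) = 8*H (N(H) = (3 + 5)*H = 8*H)
N(K(2, 0)) + (-1903 + B) = 8*(3/2) + (-1903 - 204) = 12 - 2107 = -2095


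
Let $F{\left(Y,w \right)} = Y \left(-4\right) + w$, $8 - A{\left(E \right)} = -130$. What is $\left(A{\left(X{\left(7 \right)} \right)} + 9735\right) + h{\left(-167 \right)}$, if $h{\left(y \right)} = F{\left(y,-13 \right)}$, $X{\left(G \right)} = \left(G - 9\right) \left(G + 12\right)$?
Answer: $10528$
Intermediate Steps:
$X{\left(G \right)} = \left(-9 + G\right) \left(12 + G\right)$
$A{\left(E \right)} = 138$ ($A{\left(E \right)} = 8 - -130 = 8 + 130 = 138$)
$F{\left(Y,w \right)} = w - 4 Y$ ($F{\left(Y,w \right)} = - 4 Y + w = w - 4 Y$)
$h{\left(y \right)} = -13 - 4 y$
$\left(A{\left(X{\left(7 \right)} \right)} + 9735\right) + h{\left(-167 \right)} = \left(138 + 9735\right) - -655 = 9873 + \left(-13 + 668\right) = 9873 + 655 = 10528$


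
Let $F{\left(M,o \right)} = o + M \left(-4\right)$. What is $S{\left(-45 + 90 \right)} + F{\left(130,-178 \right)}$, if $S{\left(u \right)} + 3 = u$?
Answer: $-656$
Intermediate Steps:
$F{\left(M,o \right)} = o - 4 M$
$S{\left(u \right)} = -3 + u$
$S{\left(-45 + 90 \right)} + F{\left(130,-178 \right)} = \left(-3 + \left(-45 + 90\right)\right) - 698 = \left(-3 + 45\right) - 698 = 42 - 698 = -656$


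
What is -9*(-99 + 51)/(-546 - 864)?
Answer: -72/235 ≈ -0.30638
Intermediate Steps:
-9*(-99 + 51)/(-546 - 864) = -(-432)/(-1410) = -(-432)*(-1)/1410 = -9*8/235 = -72/235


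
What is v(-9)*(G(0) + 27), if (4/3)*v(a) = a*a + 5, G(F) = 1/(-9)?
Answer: 5203/3 ≈ 1734.3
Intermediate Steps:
G(F) = -1/9
v(a) = 15/4 + 3*a**2/4 (v(a) = 3*(a*a + 5)/4 = 3*(a**2 + 5)/4 = 3*(5 + a**2)/4 = 15/4 + 3*a**2/4)
v(-9)*(G(0) + 27) = (15/4 + (3/4)*(-9)**2)*(-1/9 + 27) = (15/4 + (3/4)*81)*(242/9) = (15/4 + 243/4)*(242/9) = (129/2)*(242/9) = 5203/3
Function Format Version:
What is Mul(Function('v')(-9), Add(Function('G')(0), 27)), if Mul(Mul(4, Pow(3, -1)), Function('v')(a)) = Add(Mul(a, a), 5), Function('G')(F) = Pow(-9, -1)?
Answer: Rational(5203, 3) ≈ 1734.3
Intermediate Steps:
Function('G')(F) = Rational(-1, 9)
Function('v')(a) = Add(Rational(15, 4), Mul(Rational(3, 4), Pow(a, 2))) (Function('v')(a) = Mul(Rational(3, 4), Add(Mul(a, a), 5)) = Mul(Rational(3, 4), Add(Pow(a, 2), 5)) = Mul(Rational(3, 4), Add(5, Pow(a, 2))) = Add(Rational(15, 4), Mul(Rational(3, 4), Pow(a, 2))))
Mul(Function('v')(-9), Add(Function('G')(0), 27)) = Mul(Add(Rational(15, 4), Mul(Rational(3, 4), Pow(-9, 2))), Add(Rational(-1, 9), 27)) = Mul(Add(Rational(15, 4), Mul(Rational(3, 4), 81)), Rational(242, 9)) = Mul(Add(Rational(15, 4), Rational(243, 4)), Rational(242, 9)) = Mul(Rational(129, 2), Rational(242, 9)) = Rational(5203, 3)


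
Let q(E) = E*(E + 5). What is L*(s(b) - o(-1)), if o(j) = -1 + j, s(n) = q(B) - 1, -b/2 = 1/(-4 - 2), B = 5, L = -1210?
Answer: -61710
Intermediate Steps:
b = 1/3 (b = -2/(-4 - 2) = -2/(-6) = -2*(-1/6) = 1/3 ≈ 0.33333)
q(E) = E*(5 + E)
s(n) = 49 (s(n) = 5*(5 + 5) - 1 = 5*10 - 1 = 50 - 1 = 49)
L*(s(b) - o(-1)) = -1210*(49 - (-1 - 1)) = -1210*(49 - 1*(-2)) = -1210*(49 + 2) = -1210*51 = -61710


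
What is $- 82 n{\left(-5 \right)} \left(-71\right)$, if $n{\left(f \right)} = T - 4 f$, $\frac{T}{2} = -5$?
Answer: $58220$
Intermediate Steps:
$T = -10$ ($T = 2 \left(-5\right) = -10$)
$n{\left(f \right)} = -10 - 4 f$
$- 82 n{\left(-5 \right)} \left(-71\right) = - 82 \left(-10 - -20\right) \left(-71\right) = - 82 \left(-10 + 20\right) \left(-71\right) = \left(-82\right) 10 \left(-71\right) = \left(-820\right) \left(-71\right) = 58220$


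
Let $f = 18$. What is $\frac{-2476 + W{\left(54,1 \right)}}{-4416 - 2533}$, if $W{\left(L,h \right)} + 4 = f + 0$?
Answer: $\frac{2462}{6949} \approx 0.3543$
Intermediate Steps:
$W{\left(L,h \right)} = 14$ ($W{\left(L,h \right)} = -4 + \left(18 + 0\right) = -4 + 18 = 14$)
$\frac{-2476 + W{\left(54,1 \right)}}{-4416 - 2533} = \frac{-2476 + 14}{-4416 - 2533} = - \frac{2462}{-6949} = \left(-2462\right) \left(- \frac{1}{6949}\right) = \frac{2462}{6949}$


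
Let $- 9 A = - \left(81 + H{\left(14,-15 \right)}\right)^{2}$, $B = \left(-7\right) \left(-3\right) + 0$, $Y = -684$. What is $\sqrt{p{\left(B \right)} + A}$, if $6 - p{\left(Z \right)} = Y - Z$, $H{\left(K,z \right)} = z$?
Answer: $\sqrt{1195} \approx 34.569$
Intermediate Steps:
$B = 21$ ($B = 21 + 0 = 21$)
$p{\left(Z \right)} = 690 + Z$ ($p{\left(Z \right)} = 6 - \left(-684 - Z\right) = 6 + \left(684 + Z\right) = 690 + Z$)
$A = 484$ ($A = - \frac{\left(-1\right) \left(81 - 15\right)^{2}}{9} = - \frac{\left(-1\right) 66^{2}}{9} = - \frac{\left(-1\right) 4356}{9} = \left(- \frac{1}{9}\right) \left(-4356\right) = 484$)
$\sqrt{p{\left(B \right)} + A} = \sqrt{\left(690 + 21\right) + 484} = \sqrt{711 + 484} = \sqrt{1195}$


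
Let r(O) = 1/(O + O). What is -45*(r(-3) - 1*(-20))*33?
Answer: -58905/2 ≈ -29453.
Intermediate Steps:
r(O) = 1/(2*O)
-45*(r(-3) - 1*(-20))*33 = -45*((1/2)/(-3) - 1*(-20))*33 = -45*((1/2)*(-1/3) + 20)*33 = -45*(-1/6 + 20)*33 = -45*119/6*33 = -1785/2*33 = -58905/2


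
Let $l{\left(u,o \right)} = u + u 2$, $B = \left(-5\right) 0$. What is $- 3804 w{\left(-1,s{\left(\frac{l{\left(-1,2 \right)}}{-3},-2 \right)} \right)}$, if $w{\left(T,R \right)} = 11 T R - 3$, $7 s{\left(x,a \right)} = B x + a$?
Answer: $- \frac{3804}{7} \approx -543.43$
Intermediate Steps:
$B = 0$
$l{\left(u,o \right)} = 3 u$ ($l{\left(u,o \right)} = u + 2 u = 3 u$)
$s{\left(x,a \right)} = \frac{a}{7}$ ($s{\left(x,a \right)} = \frac{0 x + a}{7} = \frac{0 + a}{7} = \frac{a}{7}$)
$w{\left(T,R \right)} = -3 + 11 R T$ ($w{\left(T,R \right)} = 11 R T - 3 = -3 + 11 R T$)
$- 3804 w{\left(-1,s{\left(\frac{l{\left(-1,2 \right)}}{-3},-2 \right)} \right)} = - 3804 \left(-3 + 11 \cdot \frac{1}{7} \left(-2\right) \left(-1\right)\right) = - 3804 \left(-3 + 11 \left(- \frac{2}{7}\right) \left(-1\right)\right) = - 3804 \left(-3 + \frac{22}{7}\right) = \left(-3804\right) \frac{1}{7} = - \frac{3804}{7}$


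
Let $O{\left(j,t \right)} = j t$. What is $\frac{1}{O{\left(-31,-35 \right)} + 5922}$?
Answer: $\frac{1}{7007} \approx 0.00014271$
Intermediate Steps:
$\frac{1}{O{\left(-31,-35 \right)} + 5922} = \frac{1}{\left(-31\right) \left(-35\right) + 5922} = \frac{1}{1085 + 5922} = \frac{1}{7007}$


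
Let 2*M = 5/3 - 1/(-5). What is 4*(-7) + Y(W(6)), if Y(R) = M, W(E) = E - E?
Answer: -406/15 ≈ -27.067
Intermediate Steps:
W(E) = 0
M = 14/15 (M = (5/3 - 1/(-5))/2 = (5*(1/3) - 1*(-1/5))/2 = (5/3 + 1/5)/2 = (1/2)*(28/15) = 14/15 ≈ 0.93333)
Y(R) = 14/15
4*(-7) + Y(W(6)) = 4*(-7) + 14/15 = -28 + 14/15 = -406/15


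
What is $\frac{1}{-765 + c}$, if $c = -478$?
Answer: $- \frac{1}{1243} \approx -0.00080451$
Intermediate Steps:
$\frac{1}{-765 + c} = \frac{1}{-765 - 478} = \frac{1}{-1243} = - \frac{1}{1243}$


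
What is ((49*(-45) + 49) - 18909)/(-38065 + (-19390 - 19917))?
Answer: 21065/77372 ≈ 0.27226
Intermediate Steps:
((49*(-45) + 49) - 18909)/(-38065 + (-19390 - 19917)) = ((-2205 + 49) - 18909)/(-38065 - 39307) = (-2156 - 18909)/(-77372) = -21065*(-1/77372) = 21065/77372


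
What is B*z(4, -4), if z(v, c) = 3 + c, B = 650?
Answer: -650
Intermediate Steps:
B*z(4, -4) = 650*(3 - 4) = 650*(-1) = -650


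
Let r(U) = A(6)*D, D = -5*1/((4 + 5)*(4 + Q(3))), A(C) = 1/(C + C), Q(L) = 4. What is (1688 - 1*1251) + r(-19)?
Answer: 377563/864 ≈ 436.99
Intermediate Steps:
A(C) = 1/(2*C)
D = -5/72 (D = -5*1/((4 + 4)*(4 + 5)) = -5/(8*9) = -5/72 ≈ -0.069444)
r(U) = -5/864 (r(U) = ((½)/6)*(-5/72) = ((½)*(⅙))*(-5/72) = (1/12)*(-5/72) = -5/864)
(1688 - 1*1251) + r(-19) = (1688 - 1*1251) - 5/864 = (1688 - 1251) - 5/864 = 437 - 5/864 = 377563/864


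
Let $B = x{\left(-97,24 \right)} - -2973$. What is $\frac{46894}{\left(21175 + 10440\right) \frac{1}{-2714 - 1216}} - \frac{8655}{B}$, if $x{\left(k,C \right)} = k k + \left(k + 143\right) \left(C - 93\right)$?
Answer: $- \frac{339449487837}{58222184} \approx -5830.2$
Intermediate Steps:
$x{\left(k,C \right)} = k^{2} + \left(-93 + C\right) \left(143 + k\right)$ ($x{\left(k,C \right)} = k^{2} + \left(143 + k\right) \left(-93 + C\right) = k^{2} + \left(-93 + C\right) \left(143 + k\right)$)
$B = 9208$ ($B = \left(-13299 + \left(-97\right)^{2} - -9021 + 143 \cdot 24 + 24 \left(-97\right)\right) - -2973 = \left(-13299 + 9409 + 9021 + 3432 - 2328\right) + 2973 = 6235 + 2973 = 9208$)
$\frac{46894}{\left(21175 + 10440\right) \frac{1}{-2714 - 1216}} - \frac{8655}{B} = \frac{46894}{\left(21175 + 10440\right) \frac{1}{-2714 - 1216}} - \frac{8655}{9208} = \frac{46894}{31615 \frac{1}{-3930}} - \frac{8655}{9208} = \frac{46894}{31615 \left(- \frac{1}{3930}\right)} - \frac{8655}{9208} = \frac{46894}{- \frac{6323}{786}} - \frac{8655}{9208} = 46894 \left(- \frac{786}{6323}\right) - \frac{8655}{9208} = - \frac{36858684}{6323} - \frac{8655}{9208} = - \frac{339449487837}{58222184}$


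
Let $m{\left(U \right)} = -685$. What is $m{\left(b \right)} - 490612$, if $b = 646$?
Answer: $-491297$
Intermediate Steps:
$m{\left(b \right)} - 490612 = -685 - 490612 = -491297$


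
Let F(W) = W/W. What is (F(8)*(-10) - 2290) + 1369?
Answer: -931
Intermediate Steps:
F(W) = 1
(F(8)*(-10) - 2290) + 1369 = (1*(-10) - 2290) + 1369 = (-10 - 2290) + 1369 = -2300 + 1369 = -931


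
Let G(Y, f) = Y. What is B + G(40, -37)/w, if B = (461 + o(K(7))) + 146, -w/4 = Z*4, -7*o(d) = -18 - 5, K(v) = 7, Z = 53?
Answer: 452797/742 ≈ 610.24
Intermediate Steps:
o(d) = 23/7 (o(d) = -(-18 - 5)/7 = -1/7*(-23) = 23/7)
w = -848 (w = -212*4 = -4*212 = -848)
B = 4272/7 (B = (461 + 23/7) + 146 = 3250/7 + 146 = 4272/7 ≈ 610.29)
B + G(40, -37)/w = 4272/7 + 40/(-848) = 4272/7 + 40*(-1/848) = 4272/7 - 5/106 = 452797/742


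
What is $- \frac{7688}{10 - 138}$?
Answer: $\frac{961}{16} \approx 60.063$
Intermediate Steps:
$- \frac{7688}{10 - 138} = - \frac{7688}{-128} = \left(-7688\right) \left(- \frac{1}{128}\right) = \frac{961}{16}$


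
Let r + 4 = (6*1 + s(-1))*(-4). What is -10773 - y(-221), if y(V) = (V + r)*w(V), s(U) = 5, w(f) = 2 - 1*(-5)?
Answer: -8890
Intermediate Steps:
w(f) = 7 (w(f) = 2 + 5 = 7)
r = -48 (r = -4 + (6*1 + 5)*(-4) = -4 + (6 + 5)*(-4) = -4 + 11*(-4) = -4 - 44 = -48)
y(V) = -336 + 7*V (y(V) = (V - 48)*7 = (-48 + V)*7 = -336 + 7*V)
-10773 - y(-221) = -10773 - (-336 + 7*(-221)) = -10773 - (-336 - 1547) = -10773 - 1*(-1883) = -10773 + 1883 = -8890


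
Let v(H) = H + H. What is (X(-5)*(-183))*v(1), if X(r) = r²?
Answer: -9150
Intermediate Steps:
v(H) = 2*H
(X(-5)*(-183))*v(1) = ((-5)²*(-183))*(2*1) = (25*(-183))*2 = -4575*2 = -9150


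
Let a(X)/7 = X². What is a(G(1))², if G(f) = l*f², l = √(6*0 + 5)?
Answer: 1225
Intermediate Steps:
l = √5 (l = √(0 + 5) = √5 ≈ 2.2361)
G(f) = √5*f²
a(X) = 7*X²
a(G(1))² = (7*(√5*1²)²)² = (7*(√5*1)²)² = (7*(√5)²)² = (7*5)² = 35² = 1225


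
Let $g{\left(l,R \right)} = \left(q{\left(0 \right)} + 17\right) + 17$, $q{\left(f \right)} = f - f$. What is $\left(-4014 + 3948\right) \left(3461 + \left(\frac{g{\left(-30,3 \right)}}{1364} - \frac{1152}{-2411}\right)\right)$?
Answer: $- \frac{17075267619}{74741} \approx -2.2846 \cdot 10^{5}$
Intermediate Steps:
$q{\left(f \right)} = 0$
$g{\left(l,R \right)} = 34$ ($g{\left(l,R \right)} = \left(0 + 17\right) + 17 = 17 + 17 = 34$)
$\left(-4014 + 3948\right) \left(3461 + \left(\frac{g{\left(-30,3 \right)}}{1364} - \frac{1152}{-2411}\right)\right) = \left(-4014 + 3948\right) \left(3461 + \left(\frac{34}{1364} - \frac{1152}{-2411}\right)\right) = - 66 \left(3461 + \left(34 \cdot \frac{1}{1364} - - \frac{1152}{2411}\right)\right) = - 66 \left(3461 + \left(\frac{17}{682} + \frac{1152}{2411}\right)\right) = - 66 \left(3461 + \frac{826651}{1644302}\right) = \left(-66\right) \frac{5691755873}{1644302} = - \frac{17075267619}{74741}$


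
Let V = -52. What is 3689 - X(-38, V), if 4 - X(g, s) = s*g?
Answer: 5661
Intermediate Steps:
X(g, s) = 4 - g*s (X(g, s) = 4 - s*g = 4 - g*s)
3689 - X(-38, V) = 3689 - (4 - 1*(-38)*(-52)) = 3689 - (4 - 1976) = 3689 - 1*(-1972) = 3689 + 1972 = 5661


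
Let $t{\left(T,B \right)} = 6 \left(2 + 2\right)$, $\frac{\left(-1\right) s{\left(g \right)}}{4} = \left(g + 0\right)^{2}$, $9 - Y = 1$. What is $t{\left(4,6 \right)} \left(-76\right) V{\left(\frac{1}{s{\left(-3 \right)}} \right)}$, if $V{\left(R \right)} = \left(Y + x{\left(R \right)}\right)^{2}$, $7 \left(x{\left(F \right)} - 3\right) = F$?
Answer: $- \frac{291780758}{1323} \approx -2.2054 \cdot 10^{5}$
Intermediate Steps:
$Y = 8$ ($Y = 9 - 1 = 8$)
$x{\left(F \right)} = 3 + \frac{F}{7}$
$s{\left(g \right)} = - 4 g^{2}$ ($s{\left(g \right)} = - 4 \left(g + 0\right)^{2} = - 4 g^{2}$)
$t{\left(T,B \right)} = 24$ ($t{\left(T,B \right)} = 6 \cdot 4 = 24$)
$V{\left(R \right)} = \left(11 + \frac{R}{7}\right)^{2}$ ($V{\left(R \right)} = \left(8 + \left(3 + \frac{R}{7}\right)\right)^{2} = \left(11 + \frac{R}{7}\right)^{2}$)
$t{\left(4,6 \right)} \left(-76\right) V{\left(\frac{1}{s{\left(-3 \right)}} \right)} = 24 \left(-76\right) \frac{\left(77 + \frac{1}{\left(-4\right) \left(-3\right)^{2}}\right)^{2}}{49} = - 1824 \frac{\left(77 + \frac{1}{\left(-4\right) 9}\right)^{2}}{49} = - 1824 \frac{\left(77 + \frac{1}{-36}\right)^{2}}{49} = - 1824 \frac{\left(77 - \frac{1}{36}\right)^{2}}{49} = - 1824 \frac{\left(\frac{2771}{36}\right)^{2}}{49} = - 1824 \cdot \frac{1}{49} \cdot \frac{7678441}{1296} = \left(-1824\right) \frac{7678441}{63504} = - \frac{291780758}{1323}$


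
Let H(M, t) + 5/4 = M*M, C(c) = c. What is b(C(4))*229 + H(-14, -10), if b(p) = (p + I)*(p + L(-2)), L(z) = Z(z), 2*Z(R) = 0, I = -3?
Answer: 4443/4 ≈ 1110.8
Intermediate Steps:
H(M, t) = -5/4 + M² (H(M, t) = -5/4 + M*M = -5/4 + M²)
Z(R) = 0 (Z(R) = (½)*0 = 0)
L(z) = 0
b(p) = p*(-3 + p) (b(p) = (p - 3)*(p + 0) = (-3 + p)*p = p*(-3 + p))
b(C(4))*229 + H(-14, -10) = (4*(-3 + 4))*229 + (-5/4 + (-14)²) = (4*1)*229 + (-5/4 + 196) = 4*229 + 779/4 = 916 + 779/4 = 4443/4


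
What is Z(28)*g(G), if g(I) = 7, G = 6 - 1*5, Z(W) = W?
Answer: 196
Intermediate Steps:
G = 1 (G = 6 - 5 = 1)
Z(28)*g(G) = 28*7 = 196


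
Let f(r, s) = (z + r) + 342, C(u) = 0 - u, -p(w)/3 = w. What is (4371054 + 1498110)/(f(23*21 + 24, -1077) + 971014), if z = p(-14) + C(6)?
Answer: 5869164/971899 ≈ 6.0389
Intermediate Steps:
p(w) = -3*w
C(u) = -u
z = 36 (z = -3*(-14) - 1*6 = 42 - 6 = 36)
f(r, s) = 378 + r (f(r, s) = (36 + r) + 342 = 378 + r)
(4371054 + 1498110)/(f(23*21 + 24, -1077) + 971014) = (4371054 + 1498110)/((378 + (23*21 + 24)) + 971014) = 5869164/((378 + (483 + 24)) + 971014) = 5869164/((378 + 507) + 971014) = 5869164/(885 + 971014) = 5869164/971899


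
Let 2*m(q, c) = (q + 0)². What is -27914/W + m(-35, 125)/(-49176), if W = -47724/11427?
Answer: 2614300114663/391145904 ≈ 6683.7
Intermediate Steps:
W = -15908/3809 (W = -47724*1/11427 = -15908/3809 ≈ -4.1764)
m(q, c) = q²/2 (m(q, c) = (q + 0)²/2 = q²/2)
-27914/W + m(-35, 125)/(-49176) = -27914/(-15908/3809) + ((½)*(-35)²)/(-49176) = -27914*(-3809/15908) + ((½)*1225)*(-1/49176) = 53162213/7954 + (1225/2)*(-1/49176) = 53162213/7954 - 1225/98352 = 2614300114663/391145904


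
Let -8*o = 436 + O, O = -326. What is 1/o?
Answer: -4/55 ≈ -0.072727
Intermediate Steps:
o = -55/4 (o = -(436 - 326)/8 = -⅛*110 = -55/4 ≈ -13.750)
1/o = 1/(-55/4) = -4/55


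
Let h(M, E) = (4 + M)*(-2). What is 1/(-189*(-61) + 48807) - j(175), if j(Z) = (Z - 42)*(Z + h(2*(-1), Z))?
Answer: -1372221647/60336 ≈ -22743.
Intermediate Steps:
h(M, E) = -8 - 2*M
j(Z) = (-42 + Z)*(-4 + Z) (j(Z) = (Z - 42)*(Z + (-8 - 4*(-1))) = (-42 + Z)*(Z + (-8 - 2*(-2))) = (-42 + Z)*(Z + (-8 + 4)) = (-42 + Z)*(Z - 4) = (-42 + Z)*(-4 + Z))
1/(-189*(-61) + 48807) - j(175) = 1/(-189*(-61) + 48807) - (168 + 175² - 46*175) = 1/(11529 + 48807) - (168 + 30625 - 8050) = 1/60336 - 1*22743 = 1/60336 - 22743 = -1372221647/60336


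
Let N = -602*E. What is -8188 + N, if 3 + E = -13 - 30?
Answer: 19504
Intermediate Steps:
E = -46 (E = -3 + (-13 - 30) = -3 - 43 = -46)
N = 27692 (N = -602*(-46) = 27692)
-8188 + N = -8188 + 27692 = 19504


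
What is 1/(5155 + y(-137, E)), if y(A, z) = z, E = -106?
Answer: 1/5049 ≈ 0.00019806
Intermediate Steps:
1/(5155 + y(-137, E)) = 1/(5155 - 106) = 1/5049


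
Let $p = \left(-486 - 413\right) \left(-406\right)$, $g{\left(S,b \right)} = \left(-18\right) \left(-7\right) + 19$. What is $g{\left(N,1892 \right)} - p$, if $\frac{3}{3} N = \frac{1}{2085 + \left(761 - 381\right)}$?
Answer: $-364849$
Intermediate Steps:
$N = \frac{1}{2465}$ ($N = \frac{1}{2085 + \left(761 - 381\right)} = \frac{1}{2085 + 380} = \frac{1}{2465} \approx 0.00040568$)
$g{\left(S,b \right)} = 145$ ($g{\left(S,b \right)} = 126 + 19 = 145$)
$p = 364994$ ($p = \left(-899\right) \left(-406\right) = 364994$)
$g{\left(N,1892 \right)} - p = 145 - 364994 = -364849$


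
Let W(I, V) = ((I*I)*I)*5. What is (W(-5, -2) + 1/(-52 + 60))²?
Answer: 24990001/64 ≈ 3.9047e+5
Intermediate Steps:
W(I, V) = 5*I³ (W(I, V) = (I²*I)*5 = I³*5 = 5*I³)
(W(-5, -2) + 1/(-52 + 60))² = (5*(-5)³ + 1/(-52 + 60))² = (5*(-125) + 1/8)² = (-625 + ⅛)² = (-4999/8)² = 24990001/64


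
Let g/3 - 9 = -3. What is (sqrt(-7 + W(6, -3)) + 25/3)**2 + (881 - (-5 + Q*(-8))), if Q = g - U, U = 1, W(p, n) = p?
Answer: 9814/9 + 50*I/3 ≈ 1090.4 + 16.667*I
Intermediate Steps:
g = 18 (g = 27 + 3*(-3) = 27 - 9 = 18)
Q = 17 (Q = 18 - 1*1 = 18 - 1 = 17)
(sqrt(-7 + W(6, -3)) + 25/3)**2 + (881 - (-5 + Q*(-8))) = (sqrt(-7 + 6) + 25/3)**2 + (881 - (-5 + 17*(-8))) = (sqrt(-1) + 25*(1/3))**2 + (881 - (-5 - 136)) = (I + 25/3)**2 + (881 - 1*(-141)) = (25/3 + I)**2 + (881 + 141) = (25/3 + I)**2 + 1022 = 1022 + (25/3 + I)**2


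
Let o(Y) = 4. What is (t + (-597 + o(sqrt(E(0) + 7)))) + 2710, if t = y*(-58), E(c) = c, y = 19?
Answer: 1015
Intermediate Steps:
t = -1102 (t = 19*(-58) = -1102)
(t + (-597 + o(sqrt(E(0) + 7)))) + 2710 = (-1102 + (-597 + 4)) + 2710 = (-1102 - 593) + 2710 = -1695 + 2710 = 1015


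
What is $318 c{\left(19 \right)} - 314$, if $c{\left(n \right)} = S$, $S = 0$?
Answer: $-314$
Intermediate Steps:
$c{\left(n \right)} = 0$
$318 c{\left(19 \right)} - 314 = 318 \cdot 0 - 314 = 0 - 314 = -314$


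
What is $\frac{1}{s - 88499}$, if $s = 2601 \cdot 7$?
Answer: $- \frac{1}{70292} \approx -1.4226 \cdot 10^{-5}$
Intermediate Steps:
$s = 18207$
$\frac{1}{s - 88499} = \frac{1}{18207 - 88499} = \frac{1}{-70292} = - \frac{1}{70292}$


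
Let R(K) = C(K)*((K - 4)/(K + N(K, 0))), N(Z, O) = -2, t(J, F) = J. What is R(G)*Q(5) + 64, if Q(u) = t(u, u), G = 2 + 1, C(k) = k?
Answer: 49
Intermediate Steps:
G = 3
Q(u) = u
R(K) = K*(-4 + K)/(-2 + K) (R(K) = K*((K - 4)/(K - 2)) = K*((-4 + K)/(-2 + K)) = K*(-4 + K)/(-2 + K))
R(G)*Q(5) + 64 = (3*(-4 + 3)/(-2 + 3))*5 + 64 = (3*(-1)/1)*5 + 64 = (3*1*(-1))*5 + 64 = -3*5 + 64 = -15 + 64 = 49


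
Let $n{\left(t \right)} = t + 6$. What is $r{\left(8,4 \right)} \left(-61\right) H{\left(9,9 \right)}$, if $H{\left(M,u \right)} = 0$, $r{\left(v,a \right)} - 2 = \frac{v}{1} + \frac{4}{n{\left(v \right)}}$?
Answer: $0$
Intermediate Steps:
$n{\left(t \right)} = 6 + t$
$r{\left(v,a \right)} = 2 + v + \frac{4}{6 + v}$ ($r{\left(v,a \right)} = 2 + \left(\frac{v}{1} + \frac{4}{6 + v}\right) = 2 + \left(v 1 + \frac{4}{6 + v}\right) = 2 + \left(v + \frac{4}{6 + v}\right) = 2 + v + \frac{4}{6 + v}$)
$r{\left(8,4 \right)} \left(-61\right) H{\left(9,9 \right)} = \frac{4 + \left(2 + 8\right) \left(6 + 8\right)}{6 + 8} \left(-61\right) 0 = \frac{4 + 10 \cdot 14}{14} \left(-61\right) 0 = \frac{4 + 140}{14} \left(-61\right) 0 = \frac{1}{14} \cdot 144 \left(-61\right) 0 = \frac{72}{7} \left(-61\right) 0 = \left(- \frac{4392}{7}\right) 0 = 0$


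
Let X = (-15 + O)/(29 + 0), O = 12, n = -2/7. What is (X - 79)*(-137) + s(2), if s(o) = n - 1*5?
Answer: 2198873/203 ≈ 10832.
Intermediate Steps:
n = -2/7 (n = -2*⅐ = -2/7 ≈ -0.28571)
s(o) = -37/7 (s(o) = -2/7 - 1*5 = -2/7 - 5 = -37/7)
X = -3/29 (X = (-15 + 12)/(29 + 0) = -3/29 ≈ -0.10345)
(X - 79)*(-137) + s(2) = (-3/29 - 79)*(-137) - 37/7 = -2294/29*(-137) - 37/7 = 314278/29 - 37/7 = 2198873/203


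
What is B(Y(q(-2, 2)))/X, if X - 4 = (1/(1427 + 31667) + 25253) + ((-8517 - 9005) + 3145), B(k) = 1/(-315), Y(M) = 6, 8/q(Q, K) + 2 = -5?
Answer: -33094/113419757115 ≈ -2.9178e-7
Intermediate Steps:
q(Q, K) = -8/7 (q(Q, K) = 8/(-2 - 5) = 8/(-7) = 8*(-⅐) = -8/7)
B(k) = -1/315
X = 360062721/33094 (X = 4 + ((1/(1427 + 31667) + 25253) + ((-8517 - 9005) + 3145)) = 4 + ((1/33094 + 25253) + (-17522 + 3145)) = 4 + ((1/33094 + 25253) - 14377) = 4 + (835722783/33094 - 14377) = 4 + 359930345/33094 = 360062721/33094 ≈ 10880.)
B(Y(q(-2, 2)))/X = -1/(315*360062721/33094) = -1/315*33094/360062721 = -33094/113419757115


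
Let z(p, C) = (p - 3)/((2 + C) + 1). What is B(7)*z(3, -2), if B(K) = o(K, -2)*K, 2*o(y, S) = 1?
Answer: 0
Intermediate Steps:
o(y, S) = ½ (o(y, S) = (½)*1 = ½)
B(K) = K/2
z(p, C) = (-3 + p)/(3 + C)
B(7)*z(3, -2) = ((½)*7)*((-3 + 3)/(3 - 2)) = 7*(0/1)/2 = 7*(1*0)/2 = (7/2)*0 = 0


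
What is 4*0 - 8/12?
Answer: -⅔ ≈ -0.66667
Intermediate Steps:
4*0 - 8/12 = 0 - 8*1/12 = 0 - ⅔ = -⅔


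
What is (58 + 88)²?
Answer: 21316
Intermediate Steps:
(58 + 88)² = 146² = 21316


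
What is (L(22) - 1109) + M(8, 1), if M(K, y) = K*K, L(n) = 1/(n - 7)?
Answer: -15674/15 ≈ -1044.9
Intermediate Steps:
L(n) = 1/(-7 + n)
M(K, y) = K²
(L(22) - 1109) + M(8, 1) = (1/(-7 + 22) - 1109) + 8² = (1/15 - 1109) + 64 = -16634/15 + 64 = -15674/15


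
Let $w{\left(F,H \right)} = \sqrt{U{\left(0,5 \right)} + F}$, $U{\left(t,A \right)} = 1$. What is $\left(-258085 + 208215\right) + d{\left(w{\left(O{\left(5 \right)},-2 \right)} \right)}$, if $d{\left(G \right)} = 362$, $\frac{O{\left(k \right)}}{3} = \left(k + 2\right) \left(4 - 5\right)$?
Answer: $-49508$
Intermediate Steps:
$O{\left(k \right)} = -6 - 3 k$ ($O{\left(k \right)} = 3 \left(k + 2\right) \left(4 - 5\right) = 3 \left(2 + k\right) \left(-1\right) = 3 \left(-2 - k\right) = -6 - 3 k$)
$w{\left(F,H \right)} = \sqrt{1 + F}$
$\left(-258085 + 208215\right) + d{\left(w{\left(O{\left(5 \right)},-2 \right)} \right)} = \left(-258085 + 208215\right) + 362 = -49870 + 362 = -49508$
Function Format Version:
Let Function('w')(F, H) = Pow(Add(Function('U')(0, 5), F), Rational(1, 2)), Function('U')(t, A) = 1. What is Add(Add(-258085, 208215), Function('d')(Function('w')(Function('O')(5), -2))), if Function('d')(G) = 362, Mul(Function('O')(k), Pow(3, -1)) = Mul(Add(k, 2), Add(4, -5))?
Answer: -49508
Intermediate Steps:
Function('O')(k) = Add(-6, Mul(-3, k)) (Function('O')(k) = Mul(3, Mul(Add(k, 2), Add(4, -5))) = Mul(3, Mul(Add(2, k), -1)) = Mul(3, Add(-2, Mul(-1, k))) = Add(-6, Mul(-3, k)))
Function('w')(F, H) = Pow(Add(1, F), Rational(1, 2))
Add(Add(-258085, 208215), Function('d')(Function('w')(Function('O')(5), -2))) = Add(Add(-258085, 208215), 362) = Add(-49870, 362) = -49508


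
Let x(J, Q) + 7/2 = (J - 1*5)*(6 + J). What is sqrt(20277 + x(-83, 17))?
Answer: 3*sqrt(12022)/2 ≈ 164.47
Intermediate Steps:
x(J, Q) = -7/2 + (-5 + J)*(6 + J) (x(J, Q) = -7/2 + (J - 1*5)*(6 + J) = -7/2 + (J - 5)*(6 + J) = -7/2 + (-5 + J)*(6 + J))
sqrt(20277 + x(-83, 17)) = sqrt(20277 + (-67/2 - 83 + (-83)**2)) = sqrt(20277 + (-67/2 - 83 + 6889)) = sqrt(20277 + 13545/2) = sqrt(54099/2) = 3*sqrt(12022)/2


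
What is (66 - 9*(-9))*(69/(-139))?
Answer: -10143/139 ≈ -72.971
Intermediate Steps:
(66 - 9*(-9))*(69/(-139)) = (66 + 81)*(69*(-1/139)) = 147*(-69/139) = -10143/139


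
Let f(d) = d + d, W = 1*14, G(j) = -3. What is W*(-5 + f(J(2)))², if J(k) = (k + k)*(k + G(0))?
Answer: 2366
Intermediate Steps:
W = 14
J(k) = 2*k*(-3 + k) (J(k) = (k + k)*(k - 3) = (2*k)*(-3 + k) = 2*k*(-3 + k))
f(d) = 2*d
W*(-5 + f(J(2)))² = 14*(-5 + 2*(2*2*(-3 + 2)))² = 14*(-5 + 2*(2*2*(-1)))² = 14*(-5 + 2*(-4))² = 14*(-5 - 8)² = 14*(-13)² = 14*169 = 2366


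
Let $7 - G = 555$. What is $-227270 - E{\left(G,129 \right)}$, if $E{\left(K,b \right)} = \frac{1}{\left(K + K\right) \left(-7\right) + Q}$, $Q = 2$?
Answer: $- \frac{1744069981}{7674} \approx -2.2727 \cdot 10^{5}$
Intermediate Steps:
$G = -548$ ($G = 7 - 555 = -548$)
$E{\left(K,b \right)} = \frac{1}{2 - 14 K}$ ($E{\left(K,b \right)} = \frac{1}{\left(K + K\right) \left(-7\right) + 2} = \frac{1}{2 K \left(-7\right) + 2} = \frac{1}{- 14 K + 2} = \frac{1}{2 - 14 K}$)
$-227270 - E{\left(G,129 \right)} = -227270 - - \frac{1}{-2 + 14 \left(-548\right)} = -227270 - - \frac{1}{-2 - 7672} = -227270 - - \frac{1}{-7674} = -227270 - \left(-1\right) \left(- \frac{1}{7674}\right) = -227270 - \frac{1}{7674} = - \frac{1744069981}{7674}$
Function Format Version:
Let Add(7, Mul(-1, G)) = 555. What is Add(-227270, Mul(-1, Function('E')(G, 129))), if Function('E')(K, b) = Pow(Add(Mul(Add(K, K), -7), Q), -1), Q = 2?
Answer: Rational(-1744069981, 7674) ≈ -2.2727e+5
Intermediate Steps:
G = -548 (G = Add(7, Mul(-1, 555)) = Add(7, -555) = -548)
Function('E')(K, b) = Pow(Add(2, Mul(-14, K)), -1) (Function('E')(K, b) = Pow(Add(Mul(Add(K, K), -7), 2), -1) = Pow(Add(Mul(Mul(2, K), -7), 2), -1) = Pow(Add(Mul(-14, K), 2), -1) = Pow(Add(2, Mul(-14, K)), -1))
Add(-227270, Mul(-1, Function('E')(G, 129))) = Add(-227270, Mul(-1, Mul(-1, Pow(Add(-2, Mul(14, -548)), -1)))) = Add(-227270, Mul(-1, Mul(-1, Pow(Add(-2, -7672), -1)))) = Add(-227270, Mul(-1, Mul(-1, Pow(-7674, -1)))) = Add(-227270, Mul(-1, Mul(-1, Rational(-1, 7674)))) = Add(-227270, Mul(-1, Rational(1, 7674))) = Add(-227270, Rational(-1, 7674)) = Rational(-1744069981, 7674)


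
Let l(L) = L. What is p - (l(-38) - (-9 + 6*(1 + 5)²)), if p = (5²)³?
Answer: 15870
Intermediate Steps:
p = 15625 (p = 25³ = 15625)
p - (l(-38) - (-9 + 6*(1 + 5)²)) = 15625 - (-38 - (-9 + 6*(1 + 5)²)) = 15625 - (-38 - (-9 + 6*6²)) = 15625 - (-38 - (-9 + 6*36)) = 15625 - (-38 - (-9 + 216)) = 15625 - (-38 - 1*207) = 15625 - (-38 - 207) = 15625 - 1*(-245) = 15625 + 245 = 15870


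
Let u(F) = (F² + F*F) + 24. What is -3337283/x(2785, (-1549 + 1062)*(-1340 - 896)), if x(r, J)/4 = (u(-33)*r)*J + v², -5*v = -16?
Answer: -83432075/667795171525024 ≈ -1.2494e-7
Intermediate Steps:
v = 16/5 (v = -⅕*(-16) = 16/5 ≈ 3.2000)
u(F) = 24 + 2*F² (u(F) = (F² + F²) + 24 = 2*F² + 24 = 24 + 2*F²)
x(r, J) = 1024/25 + 8808*J*r (x(r, J) = 4*(((24 + 2*(-33)²)*r)*J + (16/5)²) = 4*(((24 + 2*1089)*r)*J + 256/25) = 4*(((24 + 2178)*r)*J + 256/25) = 4*((2202*r)*J + 256/25) = 4*(2202*J*r + 256/25) = 4*(256/25 + 2202*J*r) = 1024/25 + 8808*J*r)
-3337283/x(2785, (-1549 + 1062)*(-1340 - 896)) = -3337283/(1024/25 + 8808*((-1549 + 1062)*(-1340 - 896))*2785) = -3337283/(1024/25 + 8808*(-487*(-2236))*2785) = -3337283/(1024/25 + 8808*1088932*2785) = -3337283/(1024/25 + 26711806860960) = -3337283/667795171525024/25 = -3337283*25/667795171525024 = -83432075/667795171525024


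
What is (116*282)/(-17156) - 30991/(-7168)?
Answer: 74300495/30743552 ≈ 2.4168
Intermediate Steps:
(116*282)/(-17156) - 30991/(-7168) = 32712*(-1/17156) - 30991*(-1/7168) = -8178/4289 + 30991/7168 = 74300495/30743552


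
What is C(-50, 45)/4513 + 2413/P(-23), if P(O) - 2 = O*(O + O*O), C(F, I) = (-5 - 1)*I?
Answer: -14031589/52513268 ≈ -0.26720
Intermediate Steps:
C(F, I) = -6*I
P(O) = 2 + O*(O + O²) (P(O) = 2 + O*(O + O*O) = 2 + O*(O + O²))
C(-50, 45)/4513 + 2413/P(-23) = -6*45/4513 + 2413/(2 + (-23)² + (-23)³) = -270*1/4513 + 2413/(2 + 529 - 12167) = -270/4513 + 2413/(-11636) = -270/4513 + 2413*(-1/11636) = -270/4513 - 2413/11636 = -14031589/52513268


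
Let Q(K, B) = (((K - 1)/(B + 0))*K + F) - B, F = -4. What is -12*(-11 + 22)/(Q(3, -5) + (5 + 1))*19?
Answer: -12540/29 ≈ -432.41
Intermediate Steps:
Q(K, B) = -4 - B + K*(-1 + K)/B (Q(K, B) = (((K - 1)/(B + 0))*K - 4) - B = (((-1 + K)/B)*K - 4) - B = (K*(-1 + K)/B - 4) - B = (-4 + K*(-1 + K)/B) - B = -4 - B + K*(-1 + K)/B)
-12*(-11 + 22)/(Q(3, -5) + (5 + 1))*19 = -12*(-11 + 22)/((3² - 1*3 - 1*(-5)*(4 - 5))/(-5) + (5 + 1))*19 = -132/(-(9 - 3 - 1*(-5)*(-1))/5 + 6)*19 = -132/(-(9 - 3 - 5)/5 + 6)*19 = -132/(-⅕*1 + 6)*19 = -132/(-⅕ + 6)*19 = -132/29/5*19 = -132*5/29*19 = -12*55/29*19 = -660/29*19 = -12540/29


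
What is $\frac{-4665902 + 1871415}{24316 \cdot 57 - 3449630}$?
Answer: $\frac{2794487}{2063618} \approx 1.3542$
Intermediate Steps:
$\frac{-4665902 + 1871415}{24316 \cdot 57 - 3449630} = - \frac{2794487}{1386012 - 3449630} = - \frac{2794487}{-2063618} = \left(-2794487\right) \left(- \frac{1}{2063618}\right) = \frac{2794487}{2063618}$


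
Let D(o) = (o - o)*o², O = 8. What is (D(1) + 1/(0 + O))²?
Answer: 1/64 ≈ 0.015625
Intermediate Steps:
D(o) = 0 (D(o) = 0*o² = 0)
(D(1) + 1/(0 + O))² = (0 + 1/(0 + 8))² = (0 + 1/8)² = (0 + ⅛)² = (⅛)² = 1/64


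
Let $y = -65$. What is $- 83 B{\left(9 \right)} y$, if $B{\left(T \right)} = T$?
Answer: $48555$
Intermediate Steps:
$- 83 B{\left(9 \right)} y = \left(-83\right) 9 \left(-65\right) = \left(-747\right) \left(-65\right) = 48555$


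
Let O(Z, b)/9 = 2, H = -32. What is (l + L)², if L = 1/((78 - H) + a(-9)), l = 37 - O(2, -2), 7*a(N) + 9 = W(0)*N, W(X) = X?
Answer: 209265156/579121 ≈ 361.35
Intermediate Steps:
O(Z, b) = 18 (O(Z, b) = 9*2 = 18)
a(N) = -9/7 (a(N) = -9/7 + (0*N)/7 = -9/7 + (⅐)*0 = -9/7 + 0 = -9/7)
l = 19 (l = 37 - 1*18 = 37 - 18 = 19)
L = 7/761 (L = 1/((78 - 1*(-32)) - 9/7) = 1/((78 + 32) - 9/7) = 1/(110 - 9/7) = 1/(761/7) = 7/761 ≈ 0.0091984)
(l + L)² = (19 + 7/761)² = (14466/761)² = 209265156/579121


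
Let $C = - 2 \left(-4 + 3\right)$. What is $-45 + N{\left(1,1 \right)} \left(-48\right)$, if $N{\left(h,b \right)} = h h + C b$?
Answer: $-189$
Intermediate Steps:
$C = 2$ ($C = \left(-2\right) \left(-1\right) = 2$)
$N{\left(h,b \right)} = h^{2} + 2 b$ ($N{\left(h,b \right)} = h h + 2 b = h^{2} + 2 b$)
$-45 + N{\left(1,1 \right)} \left(-48\right) = -45 + \left(1^{2} + 2 \cdot 1\right) \left(-48\right) = -45 + \left(1 + 2\right) \left(-48\right) = -45 + 3 \left(-48\right) = -45 - 144 = -189$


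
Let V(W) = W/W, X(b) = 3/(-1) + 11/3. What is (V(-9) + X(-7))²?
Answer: 25/9 ≈ 2.7778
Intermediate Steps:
X(b) = ⅔ (X(b) = 3*(-1) + 11*(⅓) = -3 + 11/3 = ⅔)
V(W) = 1
(V(-9) + X(-7))² = (1 + ⅔)² = (5/3)² = 25/9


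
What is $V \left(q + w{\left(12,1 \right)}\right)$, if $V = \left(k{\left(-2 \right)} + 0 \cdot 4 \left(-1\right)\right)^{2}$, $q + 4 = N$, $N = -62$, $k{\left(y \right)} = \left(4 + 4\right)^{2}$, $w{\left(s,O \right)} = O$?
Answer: $-266240$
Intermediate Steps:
$k{\left(y \right)} = 64$ ($k{\left(y \right)} = 8^{2} = 64$)
$q = -66$ ($q = -4 - 62 = -66$)
$V = 4096$ ($V = \left(64 + 0 \cdot 4 \left(-1\right)\right)^{2} = \left(64 + 0 \left(-1\right)\right)^{2} = \left(64 + 0\right)^{2} = 64^{2} = 4096$)
$V \left(q + w{\left(12,1 \right)}\right) = 4096 \left(-66 + 1\right) = 4096 \left(-65\right) = -266240$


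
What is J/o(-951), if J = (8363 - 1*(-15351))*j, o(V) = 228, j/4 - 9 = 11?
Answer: 474280/57 ≈ 8320.7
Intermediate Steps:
j = 80 (j = 36 + 4*11 = 36 + 44 = 80)
J = 1897120 (J = (8363 - 1*(-15351))*80 = (8363 + 15351)*80 = 23714*80 = 1897120)
J/o(-951) = 1897120/228 = 1897120*(1/228) = 474280/57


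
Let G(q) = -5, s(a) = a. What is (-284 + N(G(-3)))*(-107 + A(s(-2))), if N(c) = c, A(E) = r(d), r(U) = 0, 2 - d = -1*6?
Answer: 30923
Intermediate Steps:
d = 8 (d = 2 - (-1)*6 = 2 - 1*(-6) = 2 + 6 = 8)
A(E) = 0
(-284 + N(G(-3)))*(-107 + A(s(-2))) = (-284 - 5)*(-107 + 0) = -289*(-107) = 30923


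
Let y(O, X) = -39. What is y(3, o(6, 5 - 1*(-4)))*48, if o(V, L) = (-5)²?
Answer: -1872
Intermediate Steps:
o(V, L) = 25
y(3, o(6, 5 - 1*(-4)))*48 = -39*48 = -1872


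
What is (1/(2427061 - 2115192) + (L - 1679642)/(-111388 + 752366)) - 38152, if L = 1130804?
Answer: -3813400260975654/99950583941 ≈ -38153.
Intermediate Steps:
(1/(2427061 - 2115192) + (L - 1679642)/(-111388 + 752366)) - 38152 = (1/(2427061 - 2115192) + (1130804 - 1679642)/(-111388 + 752366)) - 38152 = (1/311869 - 548838/640978) - 38152 = (1/311869 - 548838*1/640978) - 38152 = (1/311869 - 274419/320489) - 38152 = -85582458622/99950583941 - 38152 = -3813400260975654/99950583941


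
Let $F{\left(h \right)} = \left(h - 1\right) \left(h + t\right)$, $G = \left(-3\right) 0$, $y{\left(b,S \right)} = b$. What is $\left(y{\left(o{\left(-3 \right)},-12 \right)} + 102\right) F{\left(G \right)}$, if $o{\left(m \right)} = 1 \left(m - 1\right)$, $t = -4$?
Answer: $392$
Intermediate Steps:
$o{\left(m \right)} = -1 + m$ ($o{\left(m \right)} = 1 \left(-1 + m\right) = -1 + m$)
$G = 0$
$F{\left(h \right)} = \left(-1 + h\right) \left(-4 + h\right)$ ($F{\left(h \right)} = \left(h - 1\right) \left(h - 4\right) = \left(-1 + h\right) \left(-4 + h\right)$)
$\left(y{\left(o{\left(-3 \right)},-12 \right)} + 102\right) F{\left(G \right)} = \left(\left(-1 - 3\right) + 102\right) \left(4 + 0^{2} - 0\right) = \left(-4 + 102\right) \left(4 + 0 + 0\right) = 98 \cdot 4 = 392$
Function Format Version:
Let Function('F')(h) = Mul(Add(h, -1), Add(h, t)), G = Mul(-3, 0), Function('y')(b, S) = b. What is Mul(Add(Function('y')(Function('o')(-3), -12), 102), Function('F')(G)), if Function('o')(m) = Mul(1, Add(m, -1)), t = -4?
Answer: 392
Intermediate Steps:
Function('o')(m) = Add(-1, m) (Function('o')(m) = Mul(1, Add(-1, m)) = Add(-1, m))
G = 0
Function('F')(h) = Mul(Add(-1, h), Add(-4, h)) (Function('F')(h) = Mul(Add(h, -1), Add(h, -4)) = Mul(Add(-1, h), Add(-4, h)))
Mul(Add(Function('y')(Function('o')(-3), -12), 102), Function('F')(G)) = Mul(Add(Add(-1, -3), 102), Add(4, Pow(0, 2), Mul(-5, 0))) = Mul(Add(-4, 102), Add(4, 0, 0)) = Mul(98, 4) = 392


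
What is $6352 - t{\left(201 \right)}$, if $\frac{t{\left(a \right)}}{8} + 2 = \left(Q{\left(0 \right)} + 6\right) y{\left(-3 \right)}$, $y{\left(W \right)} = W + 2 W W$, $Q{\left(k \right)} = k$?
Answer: $5648$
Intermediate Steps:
$y{\left(W \right)} = W + 2 W^{2}$
$t{\left(a \right)} = 704$ ($t{\left(a \right)} = -16 + 8 \left(0 + 6\right) \left(- 3 \left(1 + 2 \left(-3\right)\right)\right) = -16 + 8 \cdot 6 \left(- 3 \left(1 - 6\right)\right) = -16 + 8 \cdot 6 \left(\left(-3\right) \left(-5\right)\right) = -16 + 8 \cdot 6 \cdot 15 = -16 + 8 \cdot 90 = -16 + 720 = 704$)
$6352 - t{\left(201 \right)} = 6352 - 704 = 5648$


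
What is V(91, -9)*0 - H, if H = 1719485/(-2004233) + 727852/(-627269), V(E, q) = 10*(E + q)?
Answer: 2537364633981/1257193229677 ≈ 2.0183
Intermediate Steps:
V(E, q) = 10*E + 10*q
H = -2537364633981/1257193229677 (H = 1719485*(-1/2004233) + 727852*(-1/627269) = -1719485/2004233 - 727852/627269 = -2537364633981/1257193229677 ≈ -2.0183)
V(91, -9)*0 - H = (10*91 + 10*(-9))*0 - 1*(-2537364633981/1257193229677) = (910 - 90)*0 + 2537364633981/1257193229677 = 820*0 + 2537364633981/1257193229677 = 0 + 2537364633981/1257193229677 = 2537364633981/1257193229677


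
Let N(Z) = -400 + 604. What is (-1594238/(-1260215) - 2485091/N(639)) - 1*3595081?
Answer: -927368724222673/257083860 ≈ -3.6073e+6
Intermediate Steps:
N(Z) = 204
(-1594238/(-1260215) - 2485091/N(639)) - 1*3595081 = (-1594238/(-1260215) - 2485091/204) - 1*3595081 = (-1594238*(-1/1260215) - 2485091*1/204) - 3595081 = (1594238/1260215 - 2485091/204) - 3595081 = -3131423730013/257083860 - 3595081 = -927368724222673/257083860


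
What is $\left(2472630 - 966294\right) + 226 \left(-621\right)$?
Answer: $1365990$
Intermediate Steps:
$\left(2472630 - 966294\right) + 226 \left(-621\right) = 1506336 - 140346 = 1365990$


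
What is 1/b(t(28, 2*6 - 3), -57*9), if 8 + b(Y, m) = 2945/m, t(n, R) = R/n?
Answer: -27/371 ≈ -0.072776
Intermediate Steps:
b(Y, m) = -8 + 2945/m
1/b(t(28, 2*6 - 3), -57*9) = 1/(-8 + 2945/((-57*9))) = 1/(-8 + 2945/(-513)) = 1/(-8 + 2945*(-1/513)) = 1/(-8 - 155/27) = 1/(-371/27) = -27/371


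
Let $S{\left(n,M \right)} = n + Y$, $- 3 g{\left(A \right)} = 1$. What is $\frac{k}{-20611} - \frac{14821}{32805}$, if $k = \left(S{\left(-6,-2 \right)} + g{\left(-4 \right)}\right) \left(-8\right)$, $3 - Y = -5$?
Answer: $- \frac{305038231}{676143855} \approx -0.45114$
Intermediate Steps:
$Y = 8$ ($Y = 3 - -5 = 3 + 5 = 8$)
$g{\left(A \right)} = - \frac{1}{3}$ ($g{\left(A \right)} = \left(- \frac{1}{3}\right) 1 = - \frac{1}{3}$)
$S{\left(n,M \right)} = 8 + n$ ($S{\left(n,M \right)} = n + 8 = 8 + n$)
$k = - \frac{40}{3}$ ($k = \left(\left(8 - 6\right) - \frac{1}{3}\right) \left(-8\right) = \left(2 - \frac{1}{3}\right) \left(-8\right) = \frac{5}{3} \left(-8\right) = - \frac{40}{3} \approx -13.333$)
$\frac{k}{-20611} - \frac{14821}{32805} = - \frac{40}{3 \left(-20611\right)} - \frac{14821}{32805} = \left(- \frac{40}{3}\right) \left(- \frac{1}{20611}\right) - \frac{14821}{32805} = \frac{40}{61833} - \frac{14821}{32805} = - \frac{305038231}{676143855}$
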